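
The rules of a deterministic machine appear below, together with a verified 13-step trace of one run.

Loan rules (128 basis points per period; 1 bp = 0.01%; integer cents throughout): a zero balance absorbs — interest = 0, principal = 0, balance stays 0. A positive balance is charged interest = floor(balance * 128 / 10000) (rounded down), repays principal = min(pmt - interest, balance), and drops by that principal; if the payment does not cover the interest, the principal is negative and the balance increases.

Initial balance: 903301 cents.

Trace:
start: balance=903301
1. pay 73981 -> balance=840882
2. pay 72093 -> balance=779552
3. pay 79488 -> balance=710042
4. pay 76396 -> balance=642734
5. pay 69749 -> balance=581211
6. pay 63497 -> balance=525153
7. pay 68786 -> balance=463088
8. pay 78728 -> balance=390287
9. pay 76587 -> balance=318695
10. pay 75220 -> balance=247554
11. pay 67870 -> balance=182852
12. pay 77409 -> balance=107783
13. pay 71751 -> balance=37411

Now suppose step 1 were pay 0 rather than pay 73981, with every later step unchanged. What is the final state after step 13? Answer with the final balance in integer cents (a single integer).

(re-executing from step 1 with the substitution; state before step 1: balance=903301)
1. pay 0 -> balance=914863
2. pay 72093 -> balance=854480
3. pay 79488 -> balance=785929
4. pay 76396 -> balance=719592
5. pay 69749 -> balance=659053
6. pay 63497 -> balance=603991
7. pay 68786 -> balance=542936
8. pay 78728 -> balance=471157
9. pay 76587 -> balance=400600
10. pay 75220 -> balance=330507
11. pay 67870 -> balance=266867
12. pay 77409 -> balance=192873
13. pay 71751 -> balance=123590

123590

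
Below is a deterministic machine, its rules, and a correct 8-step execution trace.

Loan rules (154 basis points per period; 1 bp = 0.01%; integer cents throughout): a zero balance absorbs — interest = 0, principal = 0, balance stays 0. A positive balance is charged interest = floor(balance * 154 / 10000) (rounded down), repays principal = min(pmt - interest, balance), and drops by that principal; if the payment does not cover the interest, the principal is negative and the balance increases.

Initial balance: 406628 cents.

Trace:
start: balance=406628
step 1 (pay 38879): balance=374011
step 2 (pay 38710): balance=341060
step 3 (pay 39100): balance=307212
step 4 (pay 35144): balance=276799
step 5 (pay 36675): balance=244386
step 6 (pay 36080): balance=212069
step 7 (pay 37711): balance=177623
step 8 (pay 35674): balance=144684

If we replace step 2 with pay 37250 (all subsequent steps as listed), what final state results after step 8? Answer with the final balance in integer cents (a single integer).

146283

(re-executing from step 2 with the substitution; state before step 2: balance=374011)
step 2 (pay 37250): balance=342520
step 3 (pay 39100): balance=308694
step 4 (pay 35144): balance=278303
step 5 (pay 36675): balance=245913
step 6 (pay 36080): balance=213620
step 7 (pay 37711): balance=179198
step 8 (pay 35674): balance=146283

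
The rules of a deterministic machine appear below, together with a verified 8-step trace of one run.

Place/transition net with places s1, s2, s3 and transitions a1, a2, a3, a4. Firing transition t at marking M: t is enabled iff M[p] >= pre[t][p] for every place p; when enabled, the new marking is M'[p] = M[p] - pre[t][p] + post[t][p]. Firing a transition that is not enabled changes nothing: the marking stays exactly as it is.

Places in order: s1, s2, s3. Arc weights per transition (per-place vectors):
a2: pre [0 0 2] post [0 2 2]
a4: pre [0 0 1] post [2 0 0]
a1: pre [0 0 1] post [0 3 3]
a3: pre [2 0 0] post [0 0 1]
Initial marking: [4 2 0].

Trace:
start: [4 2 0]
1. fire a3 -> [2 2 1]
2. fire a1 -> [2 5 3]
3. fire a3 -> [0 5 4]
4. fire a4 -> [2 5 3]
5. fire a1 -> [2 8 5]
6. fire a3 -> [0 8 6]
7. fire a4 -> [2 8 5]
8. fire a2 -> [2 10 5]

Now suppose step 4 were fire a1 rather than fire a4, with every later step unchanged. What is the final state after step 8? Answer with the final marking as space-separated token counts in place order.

(re-executing from step 4 with the substitution; state before step 4: [0 5 4])
4. fire a1 -> [0 8 6]
5. fire a1 -> [0 11 8]
6. fire a3 -> [0 11 8]
7. fire a4 -> [2 11 7]
8. fire a2 -> [2 13 7]

2 13 7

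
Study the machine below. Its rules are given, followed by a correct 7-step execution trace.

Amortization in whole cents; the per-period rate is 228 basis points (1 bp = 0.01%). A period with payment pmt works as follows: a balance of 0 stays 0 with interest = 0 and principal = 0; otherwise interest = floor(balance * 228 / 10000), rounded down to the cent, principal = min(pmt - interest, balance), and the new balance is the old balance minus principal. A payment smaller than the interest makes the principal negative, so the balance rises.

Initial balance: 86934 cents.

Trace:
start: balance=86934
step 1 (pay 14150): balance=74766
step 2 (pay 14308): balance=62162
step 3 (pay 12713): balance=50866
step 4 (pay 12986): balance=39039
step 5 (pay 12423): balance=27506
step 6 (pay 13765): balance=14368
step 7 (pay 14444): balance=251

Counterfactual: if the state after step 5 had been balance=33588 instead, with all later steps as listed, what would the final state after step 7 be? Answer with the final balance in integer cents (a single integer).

6613

state after step 5 := balance=33588
step 6 (pay 13765): balance=20588
step 7 (pay 14444): balance=6613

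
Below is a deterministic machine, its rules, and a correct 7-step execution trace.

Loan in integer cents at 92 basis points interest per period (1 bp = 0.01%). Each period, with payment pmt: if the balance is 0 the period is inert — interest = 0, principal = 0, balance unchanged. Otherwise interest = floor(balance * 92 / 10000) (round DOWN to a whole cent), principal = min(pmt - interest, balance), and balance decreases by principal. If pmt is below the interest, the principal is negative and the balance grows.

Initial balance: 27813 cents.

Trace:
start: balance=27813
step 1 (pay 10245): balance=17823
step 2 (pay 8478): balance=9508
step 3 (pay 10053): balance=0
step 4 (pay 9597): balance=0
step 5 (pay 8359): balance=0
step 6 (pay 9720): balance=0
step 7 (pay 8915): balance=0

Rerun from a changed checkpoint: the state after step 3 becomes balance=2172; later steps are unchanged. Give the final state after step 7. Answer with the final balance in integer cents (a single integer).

0

state after step 3 := balance=2172
step 4 (pay 9597): balance=0
step 5 (pay 8359): balance=0
step 6 (pay 9720): balance=0
step 7 (pay 8915): balance=0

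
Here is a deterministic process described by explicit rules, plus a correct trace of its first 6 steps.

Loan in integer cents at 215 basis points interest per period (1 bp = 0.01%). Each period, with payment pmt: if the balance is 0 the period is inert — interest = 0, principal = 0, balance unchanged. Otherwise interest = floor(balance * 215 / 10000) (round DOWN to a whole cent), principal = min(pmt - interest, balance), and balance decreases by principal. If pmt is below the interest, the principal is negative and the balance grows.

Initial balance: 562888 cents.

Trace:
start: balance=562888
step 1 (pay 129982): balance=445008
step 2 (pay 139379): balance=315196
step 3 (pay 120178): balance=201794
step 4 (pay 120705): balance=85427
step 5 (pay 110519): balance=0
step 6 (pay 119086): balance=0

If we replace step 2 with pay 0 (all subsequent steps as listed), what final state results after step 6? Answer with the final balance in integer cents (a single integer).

(re-executing from step 2 with the substitution; state before step 2: balance=445008)
step 2 (pay 0): balance=454575
step 3 (pay 120178): balance=344170
step 4 (pay 120705): balance=230864
step 5 (pay 110519): balance=125308
step 6 (pay 119086): balance=8916

8916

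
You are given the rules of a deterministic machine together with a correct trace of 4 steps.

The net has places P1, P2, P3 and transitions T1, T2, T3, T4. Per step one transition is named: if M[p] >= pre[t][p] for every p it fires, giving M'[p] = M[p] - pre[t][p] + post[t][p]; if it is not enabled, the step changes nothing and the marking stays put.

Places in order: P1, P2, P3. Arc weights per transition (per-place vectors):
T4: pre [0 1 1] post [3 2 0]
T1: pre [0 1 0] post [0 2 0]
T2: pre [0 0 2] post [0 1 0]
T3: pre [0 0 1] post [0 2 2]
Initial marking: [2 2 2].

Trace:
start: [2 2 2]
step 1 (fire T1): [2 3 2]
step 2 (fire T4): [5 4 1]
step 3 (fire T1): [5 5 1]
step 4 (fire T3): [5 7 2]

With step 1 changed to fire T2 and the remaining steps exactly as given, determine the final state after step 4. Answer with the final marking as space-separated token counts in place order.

(re-executing from step 1 with the substitution; state before step 1: [2 2 2])
step 1 (fire T2): [2 3 0]
step 2 (fire T4): [2 3 0]
step 3 (fire T1): [2 4 0]
step 4 (fire T3): [2 4 0]

2 4 0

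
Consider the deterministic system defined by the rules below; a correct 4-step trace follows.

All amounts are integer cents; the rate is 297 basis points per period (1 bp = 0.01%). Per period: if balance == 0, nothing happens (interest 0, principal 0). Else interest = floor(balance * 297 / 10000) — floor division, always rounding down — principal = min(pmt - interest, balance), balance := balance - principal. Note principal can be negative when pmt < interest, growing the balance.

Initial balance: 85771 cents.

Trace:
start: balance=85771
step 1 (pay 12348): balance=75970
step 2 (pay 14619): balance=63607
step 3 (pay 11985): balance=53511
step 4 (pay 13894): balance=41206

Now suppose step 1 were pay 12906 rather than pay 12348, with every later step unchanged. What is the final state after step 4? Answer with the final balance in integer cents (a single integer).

40596

(re-executing from step 1 with the substitution; state before step 1: balance=85771)
step 1 (pay 12906): balance=75412
step 2 (pay 14619): balance=63032
step 3 (pay 11985): balance=52919
step 4 (pay 13894): balance=40596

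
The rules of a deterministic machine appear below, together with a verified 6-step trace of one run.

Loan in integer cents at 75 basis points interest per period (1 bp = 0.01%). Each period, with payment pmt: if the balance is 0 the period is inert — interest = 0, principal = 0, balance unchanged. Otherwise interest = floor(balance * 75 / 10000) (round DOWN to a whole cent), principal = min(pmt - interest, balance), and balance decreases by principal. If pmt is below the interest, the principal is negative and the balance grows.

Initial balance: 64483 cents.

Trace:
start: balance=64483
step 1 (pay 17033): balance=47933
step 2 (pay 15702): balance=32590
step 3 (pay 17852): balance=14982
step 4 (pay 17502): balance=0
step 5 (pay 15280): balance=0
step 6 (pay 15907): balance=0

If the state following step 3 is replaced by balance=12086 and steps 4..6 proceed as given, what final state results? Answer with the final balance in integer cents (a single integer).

0

state after step 3 := balance=12086
step 4 (pay 17502): balance=0
step 5 (pay 15280): balance=0
step 6 (pay 15907): balance=0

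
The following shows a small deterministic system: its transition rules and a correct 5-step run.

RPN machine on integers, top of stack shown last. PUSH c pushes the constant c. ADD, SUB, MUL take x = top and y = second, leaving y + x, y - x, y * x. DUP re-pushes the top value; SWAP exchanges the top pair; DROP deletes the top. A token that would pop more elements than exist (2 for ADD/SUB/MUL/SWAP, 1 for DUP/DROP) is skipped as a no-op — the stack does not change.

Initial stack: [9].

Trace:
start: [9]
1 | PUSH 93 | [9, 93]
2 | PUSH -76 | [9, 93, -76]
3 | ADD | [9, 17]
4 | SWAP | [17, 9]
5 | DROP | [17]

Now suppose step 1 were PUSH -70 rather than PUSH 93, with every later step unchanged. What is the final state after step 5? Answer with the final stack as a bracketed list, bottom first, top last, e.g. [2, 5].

(re-executing from step 1 with the substitution; state before step 1: [9])
1 | PUSH -70 | [9, -70]
2 | PUSH -76 | [9, -70, -76]
3 | ADD | [9, -146]
4 | SWAP | [-146, 9]
5 | DROP | [-146]

[-146]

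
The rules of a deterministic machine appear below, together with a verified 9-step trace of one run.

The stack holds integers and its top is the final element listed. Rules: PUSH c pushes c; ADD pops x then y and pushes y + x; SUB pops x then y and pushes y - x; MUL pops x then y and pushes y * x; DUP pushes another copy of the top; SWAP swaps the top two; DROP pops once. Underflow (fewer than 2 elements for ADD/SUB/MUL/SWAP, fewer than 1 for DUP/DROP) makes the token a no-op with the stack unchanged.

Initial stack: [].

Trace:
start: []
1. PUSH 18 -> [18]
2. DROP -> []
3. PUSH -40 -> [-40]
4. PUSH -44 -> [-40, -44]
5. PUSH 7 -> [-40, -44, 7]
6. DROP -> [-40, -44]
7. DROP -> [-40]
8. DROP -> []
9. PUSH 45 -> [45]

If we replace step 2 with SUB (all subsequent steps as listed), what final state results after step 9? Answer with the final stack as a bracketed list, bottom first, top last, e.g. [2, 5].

[18, 45]

(re-executing from step 2 with the substitution; state before step 2: [18])
2. SUB -> [18]
3. PUSH -40 -> [18, -40]
4. PUSH -44 -> [18, -40, -44]
5. PUSH 7 -> [18, -40, -44, 7]
6. DROP -> [18, -40, -44]
7. DROP -> [18, -40]
8. DROP -> [18]
9. PUSH 45 -> [18, 45]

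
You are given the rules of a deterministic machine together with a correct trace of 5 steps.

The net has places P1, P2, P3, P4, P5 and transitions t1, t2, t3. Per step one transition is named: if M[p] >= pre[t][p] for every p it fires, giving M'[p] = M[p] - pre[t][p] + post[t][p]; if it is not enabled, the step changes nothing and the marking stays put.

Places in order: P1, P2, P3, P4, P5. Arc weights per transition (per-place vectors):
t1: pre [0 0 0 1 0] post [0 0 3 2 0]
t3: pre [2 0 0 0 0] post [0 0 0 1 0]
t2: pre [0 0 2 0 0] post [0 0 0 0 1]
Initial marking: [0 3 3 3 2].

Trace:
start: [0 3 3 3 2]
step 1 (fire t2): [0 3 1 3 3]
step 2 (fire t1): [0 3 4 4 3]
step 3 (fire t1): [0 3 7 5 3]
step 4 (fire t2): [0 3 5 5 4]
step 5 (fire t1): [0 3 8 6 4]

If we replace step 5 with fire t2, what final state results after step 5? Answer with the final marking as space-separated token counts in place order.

(re-executing from step 5 with the substitution; state before step 5: [0 3 5 5 4])
step 5 (fire t2): [0 3 3 5 5]

0 3 3 5 5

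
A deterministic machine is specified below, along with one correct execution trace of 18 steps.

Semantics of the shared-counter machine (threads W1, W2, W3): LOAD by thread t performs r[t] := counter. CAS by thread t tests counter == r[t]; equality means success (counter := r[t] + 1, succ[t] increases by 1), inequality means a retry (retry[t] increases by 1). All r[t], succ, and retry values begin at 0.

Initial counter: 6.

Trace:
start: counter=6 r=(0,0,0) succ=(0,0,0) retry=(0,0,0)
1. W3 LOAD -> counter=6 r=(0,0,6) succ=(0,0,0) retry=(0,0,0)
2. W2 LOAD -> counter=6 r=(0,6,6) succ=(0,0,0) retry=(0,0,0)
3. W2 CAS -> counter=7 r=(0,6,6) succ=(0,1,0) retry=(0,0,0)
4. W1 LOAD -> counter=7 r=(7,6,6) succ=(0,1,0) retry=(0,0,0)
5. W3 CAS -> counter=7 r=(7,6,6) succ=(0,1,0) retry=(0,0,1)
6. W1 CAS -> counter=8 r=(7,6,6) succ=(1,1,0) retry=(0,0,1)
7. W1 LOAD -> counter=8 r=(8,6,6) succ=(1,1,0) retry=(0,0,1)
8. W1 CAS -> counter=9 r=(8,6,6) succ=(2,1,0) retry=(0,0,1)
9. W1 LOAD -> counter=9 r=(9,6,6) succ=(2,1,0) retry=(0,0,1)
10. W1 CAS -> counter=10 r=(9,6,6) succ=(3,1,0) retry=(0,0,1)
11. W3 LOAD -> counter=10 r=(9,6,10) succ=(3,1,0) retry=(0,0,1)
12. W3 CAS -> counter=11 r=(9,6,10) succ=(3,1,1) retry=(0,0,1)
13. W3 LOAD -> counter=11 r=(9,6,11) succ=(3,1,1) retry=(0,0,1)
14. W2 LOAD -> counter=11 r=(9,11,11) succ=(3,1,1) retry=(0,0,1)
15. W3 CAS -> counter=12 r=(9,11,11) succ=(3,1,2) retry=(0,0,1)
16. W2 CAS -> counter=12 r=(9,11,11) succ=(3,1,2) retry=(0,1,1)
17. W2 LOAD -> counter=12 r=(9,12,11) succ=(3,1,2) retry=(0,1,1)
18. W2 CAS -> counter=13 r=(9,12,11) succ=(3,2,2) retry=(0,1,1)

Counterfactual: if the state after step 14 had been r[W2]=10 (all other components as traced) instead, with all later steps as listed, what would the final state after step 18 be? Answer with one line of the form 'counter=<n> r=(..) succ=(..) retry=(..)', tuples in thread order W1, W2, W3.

counter=13 r=(9,12,11) succ=(3,2,2) retry=(0,1,1)

state after step 14 := counter=11 r=(9,10,11) succ=(3,1,1) retry=(0,0,1)
15. W3 CAS -> counter=12 r=(9,10,11) succ=(3,1,2) retry=(0,0,1)
16. W2 CAS -> counter=12 r=(9,10,11) succ=(3,1,2) retry=(0,1,1)
17. W2 LOAD -> counter=12 r=(9,12,11) succ=(3,1,2) retry=(0,1,1)
18. W2 CAS -> counter=13 r=(9,12,11) succ=(3,2,2) retry=(0,1,1)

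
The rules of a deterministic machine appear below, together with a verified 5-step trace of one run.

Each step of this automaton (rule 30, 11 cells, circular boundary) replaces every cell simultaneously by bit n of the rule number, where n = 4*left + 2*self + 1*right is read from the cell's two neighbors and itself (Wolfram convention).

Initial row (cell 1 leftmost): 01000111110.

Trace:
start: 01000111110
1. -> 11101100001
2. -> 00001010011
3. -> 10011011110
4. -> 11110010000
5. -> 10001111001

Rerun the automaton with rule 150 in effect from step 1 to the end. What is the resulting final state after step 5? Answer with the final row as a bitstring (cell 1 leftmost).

10001110110

(re-executing steps 1..5 under rule 150; state before step 1: 01000111110)
1. -> 11101011101
2. -> 11001001000
3. -> 00111111101
4. -> 11011111001
5. -> 10001110110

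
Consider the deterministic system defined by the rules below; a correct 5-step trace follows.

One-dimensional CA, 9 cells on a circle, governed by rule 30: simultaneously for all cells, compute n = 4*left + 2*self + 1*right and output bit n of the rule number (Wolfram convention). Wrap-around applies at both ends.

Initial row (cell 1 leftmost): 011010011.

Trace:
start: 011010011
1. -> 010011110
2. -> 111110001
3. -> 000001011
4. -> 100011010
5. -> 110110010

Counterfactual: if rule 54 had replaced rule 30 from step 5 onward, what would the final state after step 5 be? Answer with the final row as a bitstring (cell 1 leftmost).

(re-executing step 5 under rule 54; state before step 5: 100011010)
5. -> 110100111

110100111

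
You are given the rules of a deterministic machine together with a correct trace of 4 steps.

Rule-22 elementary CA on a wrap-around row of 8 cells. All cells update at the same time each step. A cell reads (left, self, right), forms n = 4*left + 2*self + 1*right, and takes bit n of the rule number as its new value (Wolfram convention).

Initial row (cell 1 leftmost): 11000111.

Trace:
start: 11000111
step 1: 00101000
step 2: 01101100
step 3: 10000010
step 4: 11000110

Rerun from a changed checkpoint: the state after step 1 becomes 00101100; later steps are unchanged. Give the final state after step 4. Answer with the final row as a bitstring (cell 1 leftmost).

01110000

state after step 1 := 00101100
step 2: 01100010
step 3: 10010111
step 4: 01110000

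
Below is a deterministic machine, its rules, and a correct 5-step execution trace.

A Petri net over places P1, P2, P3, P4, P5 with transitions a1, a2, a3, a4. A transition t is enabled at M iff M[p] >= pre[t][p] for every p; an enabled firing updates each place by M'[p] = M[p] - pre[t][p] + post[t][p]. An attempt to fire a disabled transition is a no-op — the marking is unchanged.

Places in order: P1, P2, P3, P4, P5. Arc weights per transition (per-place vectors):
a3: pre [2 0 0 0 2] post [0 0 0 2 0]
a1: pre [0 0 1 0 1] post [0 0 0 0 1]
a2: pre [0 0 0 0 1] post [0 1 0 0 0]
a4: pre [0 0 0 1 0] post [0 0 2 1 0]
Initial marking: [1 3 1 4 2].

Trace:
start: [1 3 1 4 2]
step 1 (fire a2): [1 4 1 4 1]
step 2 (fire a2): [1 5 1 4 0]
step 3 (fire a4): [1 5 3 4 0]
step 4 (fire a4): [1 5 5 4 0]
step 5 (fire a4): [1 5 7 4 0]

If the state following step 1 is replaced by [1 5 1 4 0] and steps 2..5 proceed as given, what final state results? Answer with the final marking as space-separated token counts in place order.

1 5 7 4 0

state after step 1 := [1 5 1 4 0]
step 2 (fire a2): [1 5 1 4 0]
step 3 (fire a4): [1 5 3 4 0]
step 4 (fire a4): [1 5 5 4 0]
step 5 (fire a4): [1 5 7 4 0]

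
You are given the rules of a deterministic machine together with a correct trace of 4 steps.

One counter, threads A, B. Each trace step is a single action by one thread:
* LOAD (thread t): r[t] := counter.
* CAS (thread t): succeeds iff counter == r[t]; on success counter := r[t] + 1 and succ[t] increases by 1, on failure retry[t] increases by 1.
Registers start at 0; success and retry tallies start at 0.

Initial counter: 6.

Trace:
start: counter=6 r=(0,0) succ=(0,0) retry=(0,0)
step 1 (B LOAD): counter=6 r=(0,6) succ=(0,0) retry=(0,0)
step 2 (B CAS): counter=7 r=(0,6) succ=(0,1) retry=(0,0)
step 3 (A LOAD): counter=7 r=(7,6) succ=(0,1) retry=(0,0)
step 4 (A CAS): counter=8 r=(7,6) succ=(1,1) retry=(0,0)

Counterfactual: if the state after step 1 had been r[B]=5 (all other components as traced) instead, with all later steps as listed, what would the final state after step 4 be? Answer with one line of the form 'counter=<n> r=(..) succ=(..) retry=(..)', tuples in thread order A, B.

counter=7 r=(6,5) succ=(1,0) retry=(0,1)

state after step 1 := counter=6 r=(0,5) succ=(0,0) retry=(0,0)
step 2 (B CAS): counter=6 r=(0,5) succ=(0,0) retry=(0,1)
step 3 (A LOAD): counter=6 r=(6,5) succ=(0,0) retry=(0,1)
step 4 (A CAS): counter=7 r=(6,5) succ=(1,0) retry=(0,1)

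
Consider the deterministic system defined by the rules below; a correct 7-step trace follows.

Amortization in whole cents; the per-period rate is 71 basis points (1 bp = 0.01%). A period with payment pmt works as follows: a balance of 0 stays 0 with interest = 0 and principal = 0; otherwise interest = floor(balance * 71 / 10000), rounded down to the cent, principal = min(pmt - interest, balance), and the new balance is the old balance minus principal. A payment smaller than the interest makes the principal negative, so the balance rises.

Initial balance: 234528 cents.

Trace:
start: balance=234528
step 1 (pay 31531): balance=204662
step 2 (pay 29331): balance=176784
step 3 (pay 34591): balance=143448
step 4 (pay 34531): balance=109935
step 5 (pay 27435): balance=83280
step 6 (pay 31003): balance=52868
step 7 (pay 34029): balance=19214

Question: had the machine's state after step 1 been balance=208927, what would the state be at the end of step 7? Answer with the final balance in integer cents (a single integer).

state after step 1 := balance=208927
step 2 (pay 29331): balance=181079
step 3 (pay 34591): balance=147773
step 4 (pay 34531): balance=114291
step 5 (pay 27435): balance=87667
step 6 (pay 31003): balance=57286
step 7 (pay 34029): balance=23663

23663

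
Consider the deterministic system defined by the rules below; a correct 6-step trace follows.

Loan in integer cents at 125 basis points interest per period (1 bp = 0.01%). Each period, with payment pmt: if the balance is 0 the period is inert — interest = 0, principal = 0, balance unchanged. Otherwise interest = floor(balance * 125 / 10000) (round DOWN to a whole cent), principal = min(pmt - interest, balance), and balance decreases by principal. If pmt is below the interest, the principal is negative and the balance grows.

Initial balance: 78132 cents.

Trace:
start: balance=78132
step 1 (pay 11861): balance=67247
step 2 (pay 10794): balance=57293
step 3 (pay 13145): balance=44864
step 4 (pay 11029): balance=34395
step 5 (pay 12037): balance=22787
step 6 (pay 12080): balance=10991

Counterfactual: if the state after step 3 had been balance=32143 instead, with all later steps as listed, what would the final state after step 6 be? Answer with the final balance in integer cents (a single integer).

0

state after step 3 := balance=32143
step 4 (pay 11029): balance=21515
step 5 (pay 12037): balance=9746
step 6 (pay 12080): balance=0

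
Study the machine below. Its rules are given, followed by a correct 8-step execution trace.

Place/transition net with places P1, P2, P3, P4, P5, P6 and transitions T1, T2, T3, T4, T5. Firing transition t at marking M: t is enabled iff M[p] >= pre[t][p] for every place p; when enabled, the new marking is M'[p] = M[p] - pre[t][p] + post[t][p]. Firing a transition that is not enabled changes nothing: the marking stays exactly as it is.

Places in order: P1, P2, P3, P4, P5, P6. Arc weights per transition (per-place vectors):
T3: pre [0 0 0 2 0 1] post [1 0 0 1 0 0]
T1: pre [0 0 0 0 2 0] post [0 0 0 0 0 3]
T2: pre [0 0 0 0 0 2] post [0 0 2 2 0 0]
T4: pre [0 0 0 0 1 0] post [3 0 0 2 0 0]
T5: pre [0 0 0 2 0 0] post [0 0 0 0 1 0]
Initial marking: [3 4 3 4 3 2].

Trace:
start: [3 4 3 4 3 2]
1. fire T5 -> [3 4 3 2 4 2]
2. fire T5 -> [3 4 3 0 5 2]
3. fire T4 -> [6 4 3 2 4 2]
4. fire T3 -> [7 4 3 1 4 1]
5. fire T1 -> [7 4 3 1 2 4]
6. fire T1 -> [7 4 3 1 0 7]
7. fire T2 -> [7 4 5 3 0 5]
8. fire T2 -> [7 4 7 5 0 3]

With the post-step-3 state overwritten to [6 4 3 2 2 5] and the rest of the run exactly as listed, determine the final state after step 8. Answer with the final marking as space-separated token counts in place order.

7 4 7 5 0 3

state after step 3 := [6 4 3 2 2 5]
4. fire T3 -> [7 4 3 1 2 4]
5. fire T1 -> [7 4 3 1 0 7]
6. fire T1 -> [7 4 3 1 0 7]
7. fire T2 -> [7 4 5 3 0 5]
8. fire T2 -> [7 4 7 5 0 3]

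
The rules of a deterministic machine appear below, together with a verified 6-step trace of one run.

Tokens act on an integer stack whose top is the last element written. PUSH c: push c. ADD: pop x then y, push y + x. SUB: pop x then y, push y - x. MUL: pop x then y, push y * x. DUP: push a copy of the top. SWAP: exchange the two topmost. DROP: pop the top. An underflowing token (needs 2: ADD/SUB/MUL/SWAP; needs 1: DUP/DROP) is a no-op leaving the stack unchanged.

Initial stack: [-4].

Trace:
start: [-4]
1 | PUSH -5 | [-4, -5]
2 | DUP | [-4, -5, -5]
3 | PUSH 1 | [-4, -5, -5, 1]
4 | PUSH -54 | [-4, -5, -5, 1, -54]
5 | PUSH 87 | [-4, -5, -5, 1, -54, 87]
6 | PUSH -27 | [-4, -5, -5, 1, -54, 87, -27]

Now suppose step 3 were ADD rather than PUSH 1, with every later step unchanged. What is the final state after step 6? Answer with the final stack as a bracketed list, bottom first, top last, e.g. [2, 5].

[-4, -10, -54, 87, -27]

(re-executing from step 3 with the substitution; state before step 3: [-4, -5, -5])
3 | ADD | [-4, -10]
4 | PUSH -54 | [-4, -10, -54]
5 | PUSH 87 | [-4, -10, -54, 87]
6 | PUSH -27 | [-4, -10, -54, 87, -27]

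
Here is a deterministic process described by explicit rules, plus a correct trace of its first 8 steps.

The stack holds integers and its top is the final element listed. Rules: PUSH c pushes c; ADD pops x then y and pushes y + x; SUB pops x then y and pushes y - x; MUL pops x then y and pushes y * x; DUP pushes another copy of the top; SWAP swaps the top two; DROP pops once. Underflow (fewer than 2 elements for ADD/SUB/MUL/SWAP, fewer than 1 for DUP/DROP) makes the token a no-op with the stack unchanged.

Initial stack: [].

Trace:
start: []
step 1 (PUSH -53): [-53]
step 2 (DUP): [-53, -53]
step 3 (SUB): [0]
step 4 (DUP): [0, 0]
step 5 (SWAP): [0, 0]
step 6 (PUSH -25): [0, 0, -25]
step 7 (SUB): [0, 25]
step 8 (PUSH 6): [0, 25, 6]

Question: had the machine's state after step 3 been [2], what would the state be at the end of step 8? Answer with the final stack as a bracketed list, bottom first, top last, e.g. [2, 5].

[2, 27, 6]

state after step 3 := [2]
step 4 (DUP): [2, 2]
step 5 (SWAP): [2, 2]
step 6 (PUSH -25): [2, 2, -25]
step 7 (SUB): [2, 27]
step 8 (PUSH 6): [2, 27, 6]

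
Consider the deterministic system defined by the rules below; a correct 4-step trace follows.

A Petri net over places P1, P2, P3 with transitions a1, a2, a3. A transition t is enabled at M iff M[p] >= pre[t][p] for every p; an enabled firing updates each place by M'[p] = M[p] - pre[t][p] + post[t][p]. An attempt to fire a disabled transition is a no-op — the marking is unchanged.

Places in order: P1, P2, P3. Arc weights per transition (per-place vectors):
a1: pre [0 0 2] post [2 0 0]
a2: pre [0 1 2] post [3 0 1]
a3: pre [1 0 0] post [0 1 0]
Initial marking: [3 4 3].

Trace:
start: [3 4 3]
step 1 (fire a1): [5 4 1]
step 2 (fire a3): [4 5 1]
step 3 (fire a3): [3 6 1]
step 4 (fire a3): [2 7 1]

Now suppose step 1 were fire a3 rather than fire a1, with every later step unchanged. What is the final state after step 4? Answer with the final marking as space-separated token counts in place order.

0 7 3

(re-executing from step 1 with the substitution; state before step 1: [3 4 3])
step 1 (fire a3): [2 5 3]
step 2 (fire a3): [1 6 3]
step 3 (fire a3): [0 7 3]
step 4 (fire a3): [0 7 3]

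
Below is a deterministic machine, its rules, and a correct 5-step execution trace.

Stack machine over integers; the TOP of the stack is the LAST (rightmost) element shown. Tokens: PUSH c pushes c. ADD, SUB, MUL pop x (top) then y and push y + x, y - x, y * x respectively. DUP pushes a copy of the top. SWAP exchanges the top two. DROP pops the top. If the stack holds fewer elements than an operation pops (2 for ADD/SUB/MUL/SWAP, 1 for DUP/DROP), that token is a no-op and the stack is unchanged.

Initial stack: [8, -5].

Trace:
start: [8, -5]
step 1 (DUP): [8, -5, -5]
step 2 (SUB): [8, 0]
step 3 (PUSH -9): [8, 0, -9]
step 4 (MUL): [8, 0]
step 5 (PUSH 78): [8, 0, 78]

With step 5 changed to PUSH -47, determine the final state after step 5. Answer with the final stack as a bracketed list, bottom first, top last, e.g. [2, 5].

(re-executing from step 5 with the substitution; state before step 5: [8, 0])
step 5 (PUSH -47): [8, 0, -47]

[8, 0, -47]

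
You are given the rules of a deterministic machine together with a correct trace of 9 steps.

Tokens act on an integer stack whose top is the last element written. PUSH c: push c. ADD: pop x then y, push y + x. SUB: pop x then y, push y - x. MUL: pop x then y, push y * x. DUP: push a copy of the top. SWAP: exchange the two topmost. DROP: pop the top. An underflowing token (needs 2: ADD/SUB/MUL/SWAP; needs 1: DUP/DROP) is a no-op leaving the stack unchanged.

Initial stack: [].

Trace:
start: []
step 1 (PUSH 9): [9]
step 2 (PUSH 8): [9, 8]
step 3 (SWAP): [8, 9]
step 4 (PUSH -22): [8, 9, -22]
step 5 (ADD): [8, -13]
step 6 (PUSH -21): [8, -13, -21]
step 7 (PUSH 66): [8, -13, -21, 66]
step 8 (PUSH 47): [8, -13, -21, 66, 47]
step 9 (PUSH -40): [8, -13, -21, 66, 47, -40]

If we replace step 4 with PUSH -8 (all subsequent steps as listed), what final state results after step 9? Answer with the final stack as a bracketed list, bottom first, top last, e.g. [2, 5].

[8, 1, -21, 66, 47, -40]

(re-executing from step 4 with the substitution; state before step 4: [8, 9])
step 4 (PUSH -8): [8, 9, -8]
step 5 (ADD): [8, 1]
step 6 (PUSH -21): [8, 1, -21]
step 7 (PUSH 66): [8, 1, -21, 66]
step 8 (PUSH 47): [8, 1, -21, 66, 47]
step 9 (PUSH -40): [8, 1, -21, 66, 47, -40]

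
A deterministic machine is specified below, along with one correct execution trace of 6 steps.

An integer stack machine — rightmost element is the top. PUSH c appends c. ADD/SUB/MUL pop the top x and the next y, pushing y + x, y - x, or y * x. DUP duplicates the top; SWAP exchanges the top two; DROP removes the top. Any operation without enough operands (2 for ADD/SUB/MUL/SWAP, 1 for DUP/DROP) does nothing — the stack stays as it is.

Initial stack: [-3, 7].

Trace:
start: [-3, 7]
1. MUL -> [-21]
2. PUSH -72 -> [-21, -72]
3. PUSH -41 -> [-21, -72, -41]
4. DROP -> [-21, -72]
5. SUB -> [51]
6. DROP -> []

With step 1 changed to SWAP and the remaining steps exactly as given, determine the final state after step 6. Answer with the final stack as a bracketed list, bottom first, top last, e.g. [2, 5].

[7]

(re-executing from step 1 with the substitution; state before step 1: [-3, 7])
1. SWAP -> [7, -3]
2. PUSH -72 -> [7, -3, -72]
3. PUSH -41 -> [7, -3, -72, -41]
4. DROP -> [7, -3, -72]
5. SUB -> [7, 69]
6. DROP -> [7]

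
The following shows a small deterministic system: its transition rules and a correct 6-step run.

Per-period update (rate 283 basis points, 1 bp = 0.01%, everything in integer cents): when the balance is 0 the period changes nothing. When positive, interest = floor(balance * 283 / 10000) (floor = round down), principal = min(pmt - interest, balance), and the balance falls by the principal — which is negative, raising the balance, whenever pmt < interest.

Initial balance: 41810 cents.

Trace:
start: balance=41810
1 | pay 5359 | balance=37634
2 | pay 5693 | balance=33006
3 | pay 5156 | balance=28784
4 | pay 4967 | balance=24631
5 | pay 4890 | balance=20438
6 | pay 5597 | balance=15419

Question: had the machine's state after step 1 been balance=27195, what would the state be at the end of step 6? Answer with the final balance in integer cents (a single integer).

3416

state after step 1 := balance=27195
2 | pay 5693 | balance=22271
3 | pay 5156 | balance=17745
4 | pay 4967 | balance=13280
5 | pay 4890 | balance=8765
6 | pay 5597 | balance=3416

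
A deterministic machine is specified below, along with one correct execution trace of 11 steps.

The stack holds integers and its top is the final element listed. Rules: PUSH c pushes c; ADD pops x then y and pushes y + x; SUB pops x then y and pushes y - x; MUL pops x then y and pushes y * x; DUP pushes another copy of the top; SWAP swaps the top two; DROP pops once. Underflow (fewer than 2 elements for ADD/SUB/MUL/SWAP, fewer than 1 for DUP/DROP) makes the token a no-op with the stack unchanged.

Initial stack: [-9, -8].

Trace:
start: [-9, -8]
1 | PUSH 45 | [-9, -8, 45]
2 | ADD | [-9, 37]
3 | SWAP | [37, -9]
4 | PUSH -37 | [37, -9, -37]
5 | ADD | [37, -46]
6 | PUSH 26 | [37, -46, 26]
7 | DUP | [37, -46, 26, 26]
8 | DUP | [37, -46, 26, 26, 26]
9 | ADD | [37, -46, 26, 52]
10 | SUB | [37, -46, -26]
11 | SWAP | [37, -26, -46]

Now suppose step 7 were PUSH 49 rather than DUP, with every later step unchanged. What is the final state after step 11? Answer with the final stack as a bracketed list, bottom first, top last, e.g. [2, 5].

(re-executing from step 7 with the substitution; state before step 7: [37, -46, 26])
7 | PUSH 49 | [37, -46, 26, 49]
8 | DUP | [37, -46, 26, 49, 49]
9 | ADD | [37, -46, 26, 98]
10 | SUB | [37, -46, -72]
11 | SWAP | [37, -72, -46]

[37, -72, -46]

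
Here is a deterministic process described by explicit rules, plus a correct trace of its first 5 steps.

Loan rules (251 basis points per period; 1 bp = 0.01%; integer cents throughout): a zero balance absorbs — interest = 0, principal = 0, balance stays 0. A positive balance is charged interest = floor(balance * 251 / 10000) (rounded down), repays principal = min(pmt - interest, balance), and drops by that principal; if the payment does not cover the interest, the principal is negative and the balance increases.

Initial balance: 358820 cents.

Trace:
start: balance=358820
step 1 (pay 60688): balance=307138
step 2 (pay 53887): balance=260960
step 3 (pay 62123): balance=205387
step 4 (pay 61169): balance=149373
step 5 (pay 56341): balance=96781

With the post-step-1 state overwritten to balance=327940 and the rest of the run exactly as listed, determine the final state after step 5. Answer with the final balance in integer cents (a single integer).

119750

state after step 1 := balance=327940
step 2 (pay 53887): balance=282284
step 3 (pay 62123): balance=227246
step 4 (pay 61169): balance=171780
step 5 (pay 56341): balance=119750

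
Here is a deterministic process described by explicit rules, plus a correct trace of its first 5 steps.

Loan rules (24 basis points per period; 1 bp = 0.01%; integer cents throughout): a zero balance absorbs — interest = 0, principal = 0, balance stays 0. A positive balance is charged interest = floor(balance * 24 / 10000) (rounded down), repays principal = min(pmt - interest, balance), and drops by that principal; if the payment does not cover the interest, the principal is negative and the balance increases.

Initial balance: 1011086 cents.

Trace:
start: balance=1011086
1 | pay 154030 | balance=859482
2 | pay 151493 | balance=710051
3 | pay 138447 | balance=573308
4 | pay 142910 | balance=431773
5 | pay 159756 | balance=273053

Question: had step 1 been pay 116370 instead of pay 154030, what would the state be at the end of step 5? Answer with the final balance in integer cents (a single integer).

311076

(re-executing from step 1 with the substitution; state before step 1: balance=1011086)
1 | pay 116370 | balance=897142
2 | pay 151493 | balance=747802
3 | pay 138447 | balance=611149
4 | pay 142910 | balance=469705
5 | pay 159756 | balance=311076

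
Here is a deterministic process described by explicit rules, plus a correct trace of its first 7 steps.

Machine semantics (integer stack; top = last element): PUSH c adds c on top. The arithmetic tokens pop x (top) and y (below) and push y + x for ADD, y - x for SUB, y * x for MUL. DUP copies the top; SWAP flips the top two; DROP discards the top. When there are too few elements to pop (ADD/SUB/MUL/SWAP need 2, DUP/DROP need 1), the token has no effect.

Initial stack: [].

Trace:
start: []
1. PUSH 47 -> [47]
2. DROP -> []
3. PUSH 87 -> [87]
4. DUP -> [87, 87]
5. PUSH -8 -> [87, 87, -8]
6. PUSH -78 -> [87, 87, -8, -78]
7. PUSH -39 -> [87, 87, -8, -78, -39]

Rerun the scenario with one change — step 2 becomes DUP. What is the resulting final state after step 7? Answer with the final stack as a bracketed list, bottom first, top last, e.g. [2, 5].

[47, 47, 87, 87, -8, -78, -39]

(re-executing from step 2 with the substitution; state before step 2: [47])
2. DUP -> [47, 47]
3. PUSH 87 -> [47, 47, 87]
4. DUP -> [47, 47, 87, 87]
5. PUSH -8 -> [47, 47, 87, 87, -8]
6. PUSH -78 -> [47, 47, 87, 87, -8, -78]
7. PUSH -39 -> [47, 47, 87, 87, -8, -78, -39]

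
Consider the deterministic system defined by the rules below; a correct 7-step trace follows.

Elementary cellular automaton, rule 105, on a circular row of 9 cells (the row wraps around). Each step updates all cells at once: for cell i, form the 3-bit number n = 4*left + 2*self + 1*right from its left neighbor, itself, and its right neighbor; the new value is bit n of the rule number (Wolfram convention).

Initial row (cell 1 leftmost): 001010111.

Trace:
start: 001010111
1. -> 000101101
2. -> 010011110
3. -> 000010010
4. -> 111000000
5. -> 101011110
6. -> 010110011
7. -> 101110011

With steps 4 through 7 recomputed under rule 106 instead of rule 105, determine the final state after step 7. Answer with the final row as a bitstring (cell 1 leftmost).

(re-executing steps 4..7 under rule 106; state before step 4: 000010010)
4. -> 000100100
5. -> 001001000
6. -> 010010000
7. -> 100100000

100100000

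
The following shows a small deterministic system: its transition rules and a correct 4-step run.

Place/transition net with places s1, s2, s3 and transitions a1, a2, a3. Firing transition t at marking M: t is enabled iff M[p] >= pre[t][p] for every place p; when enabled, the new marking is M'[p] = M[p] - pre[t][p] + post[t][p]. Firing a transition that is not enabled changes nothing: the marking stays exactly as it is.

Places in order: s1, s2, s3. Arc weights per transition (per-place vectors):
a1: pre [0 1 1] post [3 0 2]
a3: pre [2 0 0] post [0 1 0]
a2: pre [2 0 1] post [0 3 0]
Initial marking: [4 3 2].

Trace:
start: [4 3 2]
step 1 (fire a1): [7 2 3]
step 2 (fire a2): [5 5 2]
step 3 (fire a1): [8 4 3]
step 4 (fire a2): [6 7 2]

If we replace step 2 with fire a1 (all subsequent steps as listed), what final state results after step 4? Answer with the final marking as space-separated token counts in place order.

(re-executing from step 2 with the substitution; state before step 2: [7 2 3])
step 2 (fire a1): [10 1 4]
step 3 (fire a1): [13 0 5]
step 4 (fire a2): [11 3 4]

11 3 4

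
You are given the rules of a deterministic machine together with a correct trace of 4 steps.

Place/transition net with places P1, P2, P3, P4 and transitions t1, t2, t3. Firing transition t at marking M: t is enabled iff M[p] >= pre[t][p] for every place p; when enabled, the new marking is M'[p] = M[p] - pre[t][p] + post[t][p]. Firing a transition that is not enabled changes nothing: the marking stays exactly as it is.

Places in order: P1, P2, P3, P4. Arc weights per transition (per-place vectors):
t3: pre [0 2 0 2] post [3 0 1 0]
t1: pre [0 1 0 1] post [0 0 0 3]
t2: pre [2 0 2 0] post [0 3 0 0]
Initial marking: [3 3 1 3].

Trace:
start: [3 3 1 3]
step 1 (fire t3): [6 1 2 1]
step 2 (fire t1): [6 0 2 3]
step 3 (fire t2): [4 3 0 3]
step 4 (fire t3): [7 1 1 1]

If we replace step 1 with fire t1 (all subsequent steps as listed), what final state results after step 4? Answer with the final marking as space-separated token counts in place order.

3 1 1 7

(re-executing from step 1 with the substitution; state before step 1: [3 3 1 3])
step 1 (fire t1): [3 2 1 5]
step 2 (fire t1): [3 1 1 7]
step 3 (fire t2): [3 1 1 7]
step 4 (fire t3): [3 1 1 7]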